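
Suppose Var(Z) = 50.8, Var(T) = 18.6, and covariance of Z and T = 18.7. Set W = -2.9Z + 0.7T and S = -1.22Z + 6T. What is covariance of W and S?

By bilinearity, covariance of W and S = ac·Var(Z) + bd·Var(T) + (ad+bc)·covariance of Z and T, with a=-2.9, b=0.7, c=-1.22, d=6.
ac·Var(Z) = (-2.9)·(-1.22)·50.8 = 179.7304
bd·Var(T) = 0.7·6·18.6 = 78.12
(ad+bc)·covariance of Z and T = (-18.254)·18.7 = -341.3498
covariance of W and S = 179.7304 + 78.12 + (-341.3498) = -83.4994.

covariance of W and S = -83.4994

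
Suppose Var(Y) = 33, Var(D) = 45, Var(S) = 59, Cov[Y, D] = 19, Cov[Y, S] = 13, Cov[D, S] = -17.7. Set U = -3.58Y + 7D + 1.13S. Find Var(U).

Var(U) = a²·Var(Y) + b²·Var(D) + c²·Var(S) + 2ab·Cov[Y, D] + 2ac·Cov[Y, S] + 2bc·Cov[D, S], with a = -3.58, b = 7, c = 1.13.
= 422.9412 + 2205 + 75.3371 + (-952.28) + (-105.1804) + (-280.014)
= 1365.8039.

Var(U) = 1365.8039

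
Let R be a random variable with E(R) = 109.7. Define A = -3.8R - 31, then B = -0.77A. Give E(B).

E(B) = 344.8522

E(A) = (-3.8)·109.7 + (-31) = -447.86.
E(B) = (-0.77)·(-447.86) = 344.8522.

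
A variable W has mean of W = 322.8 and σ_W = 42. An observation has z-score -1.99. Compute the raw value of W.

W = 239.22

W = mean of W + z·σ_W = 322.8 + (-1.99)·42 = 239.22.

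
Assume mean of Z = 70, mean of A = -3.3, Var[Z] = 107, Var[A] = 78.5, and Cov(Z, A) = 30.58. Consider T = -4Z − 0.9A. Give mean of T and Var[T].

mean of T = -277.03, Var[T] = 1995.761

mean of T = (-4)·mean of Z + (-0.9)·mean of A = (-4)·70 + (-0.9)·(-3.3) = -277.03.
Var[T] = a²·Var[Z] + b²·Var[A] + 2ab·Cov(Z, A) with a = -4, b = -0.9.
= (-4)²·107 + (-0.9)²·78.5 + 2·(-4)·(-0.9)·30.58
= 1712 + 63.585 + 220.176 = 1995.761.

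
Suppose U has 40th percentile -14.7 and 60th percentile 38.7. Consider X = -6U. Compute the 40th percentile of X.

40th percentile of X = -232.2

Since a = -6 < 0 the transformation is decreasing, reversing order: the 40th percentile of X corresponds to the 60th percentile of U.
So P_{40}(X) = a·P_{60}(U) + b = (-6)·38.7 = -232.2.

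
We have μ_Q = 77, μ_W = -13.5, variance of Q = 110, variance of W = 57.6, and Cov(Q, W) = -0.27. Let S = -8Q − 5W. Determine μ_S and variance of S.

μ_S = -548.5, variance of S = 8458.4

μ_S = (-8)·μ_Q + (-5)·μ_W = (-8)·77 + (-5)·(-13.5) = -548.5.
variance of S = a²·variance of Q + b²·variance of W + 2ab·Cov(Q, W) with a = -8, b = -5.
= (-8)²·110 + (-5)²·57.6 + 2·(-8)·(-5)·(-0.27)
= 7040 + 1440 + (-21.6) = 8458.4.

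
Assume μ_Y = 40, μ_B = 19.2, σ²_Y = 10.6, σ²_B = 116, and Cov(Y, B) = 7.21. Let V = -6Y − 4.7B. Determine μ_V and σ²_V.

μ_V = (-6)·μ_Y + (-4.7)·μ_B = (-6)·40 + (-4.7)·19.2 = -330.24.
σ²_V = a²·σ²_Y + b²·σ²_B + 2ab·Cov(Y, B) with a = -6, b = -4.7.
= (-6)²·10.6 + (-4.7)²·116 + 2·(-6)·(-4.7)·7.21
= 381.6 + 2562.44 + 406.644 = 3350.684.

μ_V = -330.24, σ²_V = 3350.684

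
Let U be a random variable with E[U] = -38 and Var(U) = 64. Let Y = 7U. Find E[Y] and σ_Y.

Y = 7U is linear with a = 7, b = 0.
E[Y] = a·E[U] + b = 7·(-38) = -266.
σ_U = √64 = 8.
σ_Y = |a|·σ_U = |7|·8 = 56.

E[Y] = -266, σ_Y = 56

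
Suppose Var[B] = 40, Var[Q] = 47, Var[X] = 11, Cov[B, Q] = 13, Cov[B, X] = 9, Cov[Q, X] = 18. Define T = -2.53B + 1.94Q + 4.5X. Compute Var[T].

Var[T] = a²·Var[B] + b²·Var[Q] + c²·Var[X] + 2ab·Cov[B, Q] + 2ac·Cov[B, X] + 2bc·Cov[Q, X], with a = -2.53, b = 1.94, c = 4.5.
= 256.036 + 176.8892 + 222.75 + (-127.6132) + (-204.93) + 314.28
= 637.412.

Var[T] = 637.412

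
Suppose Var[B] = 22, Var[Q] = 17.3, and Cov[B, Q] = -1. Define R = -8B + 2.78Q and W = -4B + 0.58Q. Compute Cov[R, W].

By bilinearity, Cov[R, W] = ac·Var[B] + bd·Var[Q] + (ad+bc)·Cov[B, Q], with a=-8, b=2.78, c=-4, d=0.58.
ac·Var[B] = (-8)·(-4)·22 = 704
bd·Var[Q] = 2.78·0.58·17.3 = 27.89452
(ad+bc)·Cov[B, Q] = (-15.76)·(-1) = 15.76
Cov[R, W] = 704 + 27.89452 + 15.76 = 747.65452.

Cov[R, W] = 747.65452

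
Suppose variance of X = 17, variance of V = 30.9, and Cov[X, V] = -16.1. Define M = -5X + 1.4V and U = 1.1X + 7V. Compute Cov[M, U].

By bilinearity, Cov[M, U] = ac·variance of X + bd·variance of V + (ad+bc)·Cov[X, V], with a=-5, b=1.4, c=1.1, d=7.
ac·variance of X = (-5)·1.1·17 = -93.5
bd·variance of V = 1.4·7·30.9 = 302.82
(ad+bc)·Cov[X, V] = (-33.46)·(-16.1) = 538.706
Cov[M, U] = -93.5 + 302.82 + 538.706 = 748.026.

Cov[M, U] = 748.026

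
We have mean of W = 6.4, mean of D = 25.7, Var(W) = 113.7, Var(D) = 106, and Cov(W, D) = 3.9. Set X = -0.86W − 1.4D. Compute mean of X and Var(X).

mean of X = (-0.86)·mean of W + (-1.4)·mean of D = (-0.86)·6.4 + (-1.4)·25.7 = -41.484.
Var(X) = a²·Var(W) + b²·Var(D) + 2ab·Cov(W, D) with a = -0.86, b = -1.4.
= (-0.86)²·113.7 + (-1.4)²·106 + 2·(-0.86)·(-1.4)·3.9
= 84.09252 + 207.76 + 9.3912 = 301.24372.

mean of X = -41.484, Var(X) = 301.24372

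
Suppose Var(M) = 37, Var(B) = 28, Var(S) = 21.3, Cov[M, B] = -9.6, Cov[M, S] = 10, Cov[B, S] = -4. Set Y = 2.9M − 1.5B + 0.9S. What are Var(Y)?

Var(Y) = a²·Var(M) + b²·Var(B) + c²·Var(S) + 2ab·Cov[M, B] + 2ac·Cov[M, S] + 2bc·Cov[B, S], with a = 2.9, b = -1.5, c = 0.9.
= 311.17 + 63 + 17.253 + 83.52 + 52.2 + 10.8
= 537.943.

Var(Y) = 537.943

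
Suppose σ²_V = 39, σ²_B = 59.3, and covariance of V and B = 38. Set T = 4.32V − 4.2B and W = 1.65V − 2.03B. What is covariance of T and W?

By bilinearity, covariance of T and W = ac·σ²_V + bd·σ²_B + (ad+bc)·covariance of V and B, with a=4.32, b=-4.2, c=1.65, d=-2.03.
ac·σ²_V = 4.32·1.65·39 = 277.992
bd·σ²_B = (-4.2)·(-2.03)·59.3 = 505.5918
(ad+bc)·covariance of V and B = (-15.6996)·38 = -596.5848
covariance of T and W = 277.992 + 505.5918 + (-596.5848) = 186.999.

covariance of T and W = 186.999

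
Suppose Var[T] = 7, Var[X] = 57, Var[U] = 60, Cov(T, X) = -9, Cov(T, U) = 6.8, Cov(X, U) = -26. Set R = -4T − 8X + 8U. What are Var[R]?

Var[R] = 9916.8

Var[R] = a²·Var[T] + b²·Var[X] + c²·Var[U] + 2ab·Cov(T, X) + 2ac·Cov(T, U) + 2bc·Cov(X, U), with a = -4, b = -8, c = 8.
= 112 + 3648 + 3840 + (-576) + (-435.2) + 3328
= 9916.8.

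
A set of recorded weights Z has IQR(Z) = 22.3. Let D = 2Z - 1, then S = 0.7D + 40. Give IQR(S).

IQR(S) = 31.22

IQR(D) = |2|·22.3 = 44.6.
IQR(S) = |0.7|·44.6 = 31.22.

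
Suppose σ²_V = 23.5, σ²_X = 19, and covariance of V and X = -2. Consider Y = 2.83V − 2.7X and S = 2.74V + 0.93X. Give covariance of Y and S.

By bilinearity, covariance of Y and S = ac·σ²_V + bd·σ²_X + (ad+bc)·covariance of V and X, with a=2.83, b=-2.7, c=2.74, d=0.93.
ac·σ²_V = 2.83·2.74·23.5 = 182.2237
bd·σ²_X = (-2.7)·0.93·19 = -47.709
(ad+bc)·covariance of V and X = (-4.7661)·(-2) = 9.5322
covariance of Y and S = 182.2237 + (-47.709) + 9.5322 = 144.0469.

covariance of Y and S = 144.0469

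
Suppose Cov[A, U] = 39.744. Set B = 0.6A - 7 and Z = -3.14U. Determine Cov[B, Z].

Cov[B, Z] = a·c·Cov[A, U] = 0.6·(-3.14)·39.744 = -74.877696. Additive constants drop out.

Cov[B, Z] = -74.877696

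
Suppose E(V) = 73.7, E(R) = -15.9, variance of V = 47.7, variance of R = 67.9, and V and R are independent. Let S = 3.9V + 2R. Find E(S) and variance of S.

E(S) = 255.63, variance of S = 997.117

E(S) = 3.9·E(V) + 2·E(R) = 3.9·73.7 + 2·(-15.9) = 255.63.
variance of S = a²·variance of V + b²·variance of R + 2ab·Cov(V, R) with a = 3.9, b = 2.
Independence gives Cov(V, R) = 0.
= 3.9²·47.7 + 2²·67.9 + 2·3.9·2·0
= 725.517 + 271.6 + 0 = 997.117.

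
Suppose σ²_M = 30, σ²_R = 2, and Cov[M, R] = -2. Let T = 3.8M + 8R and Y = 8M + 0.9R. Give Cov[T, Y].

By bilinearity, Cov[T, Y] = ac·σ²_M + bd·σ²_R + (ad+bc)·Cov[M, R], with a=3.8, b=8, c=8, d=0.9.
ac·σ²_M = 3.8·8·30 = 912
bd·σ²_R = 8·0.9·2 = 14.4
(ad+bc)·Cov[M, R] = (67.42)·(-2) = -134.84
Cov[T, Y] = 912 + 14.4 + (-134.84) = 791.56.

Cov[T, Y] = 791.56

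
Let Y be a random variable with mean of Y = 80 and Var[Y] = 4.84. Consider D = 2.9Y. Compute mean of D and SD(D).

D = 2.9Y is linear with a = 2.9, b = 0.
mean of D = a·mean of Y + b = 2.9·80 = 232.
SD(Y) = √4.84 = 2.2.
SD(D) = |a|·SD(Y) = |2.9|·2.2 = 6.38.

mean of D = 232, SD(D) = 6.38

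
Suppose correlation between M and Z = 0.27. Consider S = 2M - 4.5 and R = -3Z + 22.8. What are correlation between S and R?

Linear rescalings preserve |correlation|; the slopes 2 and -3 have opposite signs, so the correlation flips sign: correlation between S and R = −correlation between M and Z = -0.27.

correlation between S and R = -0.27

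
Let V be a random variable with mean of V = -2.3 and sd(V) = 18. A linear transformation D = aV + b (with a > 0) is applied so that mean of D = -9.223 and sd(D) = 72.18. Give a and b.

a = 4.01, b = 0

sd(D) = a·sd(V) (a > 0), so a = 72.18/18 = 4.01.
mean of D = a·mean of V + b, so b = -9.223 − 4.01·(-2.3) = 0.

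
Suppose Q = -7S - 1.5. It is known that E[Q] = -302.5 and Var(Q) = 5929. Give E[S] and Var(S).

From Q = -7S - 1.5: E[Q] = a·E[S] + b, so E[S] = (E[Q] − b)/a = (-302.5 − (-1.5))/(-7) = 43.
Var(Q) = a²·Var(S), so Var(S) = 5929/(-7)² = 121.

E[S] = 43, Var(S) = 121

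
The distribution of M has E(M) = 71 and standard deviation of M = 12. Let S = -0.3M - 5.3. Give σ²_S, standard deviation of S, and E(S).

σ²_S = 12.96, standard deviation of S = 3.6, E(S) = -26.6

S = -0.3M - 5.3 is linear with a = -0.3, b = -5.3.
σ²_M = 12² = 144.
σ²_S = a²·σ²_M = (-0.3)²·144 = 12.96 (the additive constant -5.3 does not affect variance).
standard deviation of S = |a|·standard deviation of M = |-0.3|·12 = 3.6.
E(S) = a·E(M) + b = (-0.3)·71 + (-5.3) = -26.6.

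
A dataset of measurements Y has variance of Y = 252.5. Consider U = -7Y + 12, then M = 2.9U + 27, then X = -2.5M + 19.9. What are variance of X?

variance of X = 650329.53125

variance of U = (-7)²·252.5 = 12372.5.
variance of M = 2.9²·12372.5 = 104052.725.
variance of X = (-2.5)²·104052.725 = 650329.53125.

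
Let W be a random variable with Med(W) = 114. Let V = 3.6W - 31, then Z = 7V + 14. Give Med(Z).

Med(V) = 3.6·114 + (-31) = 379.4.
Med(Z) = 7·379.4 + 14 = 2669.8.

Med(Z) = 2669.8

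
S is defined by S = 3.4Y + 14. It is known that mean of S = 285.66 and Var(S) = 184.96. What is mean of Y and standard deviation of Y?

mean of Y = 79.9, standard deviation of Y = 4

From S = 3.4Y + 14: mean of S = a·mean of Y + b, so mean of Y = (mean of S − b)/a = (285.66 − 14)/3.4 = 79.9.
standard deviation of S = √184.96 = 13.6.
standard deviation of S = |a|·standard deviation of Y, so standard deviation of Y = 13.6/|3.4| = 4.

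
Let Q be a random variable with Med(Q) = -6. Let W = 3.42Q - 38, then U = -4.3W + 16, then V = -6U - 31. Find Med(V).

Med(V) = -1636.816

Med(W) = 3.42·(-6) + (-38) = -58.52.
Med(U) = (-4.3)·(-58.52) + 16 = 267.636.
Med(V) = (-6)·267.636 + (-31) = -1636.816.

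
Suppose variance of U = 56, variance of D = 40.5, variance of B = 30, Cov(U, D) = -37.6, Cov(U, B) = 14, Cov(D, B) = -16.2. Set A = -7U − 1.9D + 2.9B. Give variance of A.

variance of A = a²·variance of U + b²·variance of D + c²·variance of B + 2ab·Cov(U, D) + 2ac·Cov(U, B) + 2bc·Cov(D, B), with a = -7, b = -1.9, c = 2.9.
= 2744 + 146.205 + 252.3 + (-1000.16) + (-568.4) + 178.524
= 1752.469.

variance of A = 1752.469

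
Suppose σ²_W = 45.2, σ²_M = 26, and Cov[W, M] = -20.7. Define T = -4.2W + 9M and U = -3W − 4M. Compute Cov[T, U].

By bilinearity, Cov[T, U] = ac·σ²_W + bd·σ²_M + (ad+bc)·Cov[W, M], with a=-4.2, b=9, c=-3, d=-4.
ac·σ²_W = (-4.2)·(-3)·45.2 = 569.52
bd·σ²_M = 9·(-4)·26 = -936
(ad+bc)·Cov[W, M] = (-10.2)·(-20.7) = 211.14
Cov[T, U] = 569.52 + (-936) + 211.14 = -155.34.

Cov[T, U] = -155.34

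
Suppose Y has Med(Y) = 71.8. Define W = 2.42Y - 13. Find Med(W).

Med(W) = 160.756

A linear map preserves order up to sign, so Med(W) = a·Med(Y) + b = 2.42·71.8 + (-13) = 160.756.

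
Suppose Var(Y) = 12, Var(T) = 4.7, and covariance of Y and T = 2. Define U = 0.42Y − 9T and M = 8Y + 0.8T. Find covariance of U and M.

covariance of U and M = -136.848

By bilinearity, covariance of U and M = ac·Var(Y) + bd·Var(T) + (ad+bc)·covariance of Y and T, with a=0.42, b=-9, c=8, d=0.8.
ac·Var(Y) = 0.42·8·12 = 40.32
bd·Var(T) = (-9)·0.8·4.7 = -33.84
(ad+bc)·covariance of Y and T = (-71.664)·2 = -143.328
covariance of U and M = 40.32 + (-33.84) + (-143.328) = -136.848.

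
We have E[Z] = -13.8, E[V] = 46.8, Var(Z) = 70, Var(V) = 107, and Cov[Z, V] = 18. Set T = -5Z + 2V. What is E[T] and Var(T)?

E[T] = (-5)·E[Z] + 2·E[V] = (-5)·(-13.8) + 2·46.8 = 162.6.
Var(T) = a²·Var(Z) + b²·Var(V) + 2ab·Cov[Z, V] with a = -5, b = 2.
= (-5)²·70 + 2²·107 + 2·(-5)·2·18
= 1750 + 428 + (-360) = 1818.

E[T] = 162.6, Var(T) = 1818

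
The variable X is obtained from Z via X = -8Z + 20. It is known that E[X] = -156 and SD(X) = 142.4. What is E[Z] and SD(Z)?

From X = -8Z + 20: E[X] = a·E[Z] + b, so E[Z] = (E[X] − b)/a = (-156 − 20)/(-8) = 22.
SD(X) = |a|·SD(Z), so SD(Z) = 142.4/|-8| = 17.8.

E[Z] = 22, SD(Z) = 17.8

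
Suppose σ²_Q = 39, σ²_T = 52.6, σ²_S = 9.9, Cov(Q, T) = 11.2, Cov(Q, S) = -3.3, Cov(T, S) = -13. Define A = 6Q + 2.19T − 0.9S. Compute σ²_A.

σ²_A = a²·σ²_Q + b²·σ²_T + c²·σ²_S + 2ab·Cov(Q, T) + 2ac·Cov(Q, S) + 2bc·Cov(T, S), with a = 6, b = 2.19, c = -0.9.
= 1404 + 252.27486 + 8.019 + 294.336 + 35.64 + 51.246
= 2045.51586.

σ²_A = 2045.51586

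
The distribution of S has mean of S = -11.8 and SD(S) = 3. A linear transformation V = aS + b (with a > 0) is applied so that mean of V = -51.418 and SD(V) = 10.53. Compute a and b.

SD(V) = a·SD(S) (a > 0), so a = 10.53/3 = 3.51.
mean of V = a·mean of S + b, so b = -51.418 − 3.51·(-11.8) = -10.

a = 3.51, b = -10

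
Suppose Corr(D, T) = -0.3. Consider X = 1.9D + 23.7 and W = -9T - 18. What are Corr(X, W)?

Linear rescalings preserve |correlation|; the slopes 1.9 and -9 have opposite signs, so the correlation flips sign: Corr(X, W) = −Corr(D, T) = 0.3.

Corr(X, W) = 0.3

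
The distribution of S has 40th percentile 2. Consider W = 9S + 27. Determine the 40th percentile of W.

40th percentile of W = 45

Since a = 9 > 0 the transformation is increasing, so the 40th percentile of W = a·(P_{40} of S) + b = 9·2 + 27 = 45.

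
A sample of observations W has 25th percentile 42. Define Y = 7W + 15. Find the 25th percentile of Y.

Since a = 7 > 0 the transformation is increasing, so the 25th percentile of Y = a·(P_{25} of W) + b = 7·42 + 15 = 309.

25th percentile of Y = 309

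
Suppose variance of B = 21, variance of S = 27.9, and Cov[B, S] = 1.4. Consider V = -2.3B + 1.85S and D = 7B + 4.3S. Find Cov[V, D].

Cov[V, D] = -111.8715

By bilinearity, Cov[V, D] = ac·variance of B + bd·variance of S + (ad+bc)·Cov[B, S], with a=-2.3, b=1.85, c=7, d=4.3.
ac·variance of B = (-2.3)·7·21 = -338.1
bd·variance of S = 1.85·4.3·27.9 = 221.9445
(ad+bc)·Cov[B, S] = (3.06)·1.4 = 4.284
Cov[V, D] = -338.1 + 221.9445 + 4.284 = -111.8715.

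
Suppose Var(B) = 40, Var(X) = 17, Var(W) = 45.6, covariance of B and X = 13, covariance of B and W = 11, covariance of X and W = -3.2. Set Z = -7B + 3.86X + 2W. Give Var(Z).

Var(Z) = 1335.7652

Var(Z) = a²·Var(B) + b²·Var(X) + c²·Var(W) + 2ab·covariance of B and X + 2ac·covariance of B and W + 2bc·covariance of X and W, with a = -7, b = 3.86, c = 2.
= 1960 + 253.2932 + 182.4 + (-702.52) + (-308) + (-49.408)
= 1335.7652.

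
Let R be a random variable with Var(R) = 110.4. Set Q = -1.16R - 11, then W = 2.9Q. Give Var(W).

Var(W) = 1249.3411584

Var(Q) = (-1.16)²·110.4 = 148.55424.
Var(W) = 2.9²·148.55424 = 1249.3411584.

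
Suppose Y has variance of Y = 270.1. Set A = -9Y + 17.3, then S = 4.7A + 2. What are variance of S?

variance of S = 483287.229

variance of A = (-9)²·270.1 = 21878.1.
variance of S = 4.7²·21878.1 = 483287.229.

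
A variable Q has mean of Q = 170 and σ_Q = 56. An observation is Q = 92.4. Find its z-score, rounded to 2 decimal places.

z = -1.39

z = (Q − mean of Q) / σ_Q = (92.4 − 170) / 56 ≈ -1.39.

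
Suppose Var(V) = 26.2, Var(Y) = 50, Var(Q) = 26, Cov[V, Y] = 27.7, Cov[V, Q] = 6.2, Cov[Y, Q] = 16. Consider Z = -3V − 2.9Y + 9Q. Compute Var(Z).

Var(Z) = 2074.28

Var(Z) = a²·Var(V) + b²·Var(Y) + c²·Var(Q) + 2ab·Cov[V, Y] + 2ac·Cov[V, Q] + 2bc·Cov[Y, Q], with a = -3, b = -2.9, c = 9.
= 235.8 + 420.5 + 2106 + 481.98 + (-334.8) + (-835.2)
= 2074.28.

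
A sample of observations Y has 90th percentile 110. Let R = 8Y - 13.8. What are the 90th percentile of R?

90th percentile of R = 866.2

Since a = 8 > 0 the transformation is increasing, so the 90th percentile of R = a·(P_{90} of Y) + b = 8·110 + (-13.8) = 866.2.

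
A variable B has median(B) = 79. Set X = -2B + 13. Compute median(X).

A linear map preserves order up to sign, so median(X) = a·median(B) + b = (-2)·79 + 13 = -145.

median(X) = -145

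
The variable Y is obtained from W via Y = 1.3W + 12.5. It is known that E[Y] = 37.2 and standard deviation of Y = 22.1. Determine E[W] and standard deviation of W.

E[W] = 19, standard deviation of W = 17

From Y = 1.3W + 12.5: E[Y] = a·E[W] + b, so E[W] = (E[Y] − b)/a = (37.2 − 12.5)/1.3 = 19.
standard deviation of Y = |a|·standard deviation of W, so standard deviation of W = 22.1/|1.3| = 17.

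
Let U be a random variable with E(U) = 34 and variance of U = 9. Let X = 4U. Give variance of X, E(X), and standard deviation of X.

X = 4U is linear with a = 4, b = 0.
variance of X = a²·variance of U = 4²·9 = 144.
E(X) = a·E(U) + b = 4·34 = 136.
standard deviation of U = √9 = 3.
standard deviation of X = |a|·standard deviation of U = |4|·3 = 12.

variance of X = 144, E(X) = 136, standard deviation of X = 12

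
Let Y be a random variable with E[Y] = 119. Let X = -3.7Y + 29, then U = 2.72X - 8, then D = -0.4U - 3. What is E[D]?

E[X] = (-3.7)·119 + 29 = -411.3.
E[U] = 2.72·(-411.3) + (-8) = -1126.736.
E[D] = (-0.4)·(-1126.736) + (-3) = 447.6944.

E[D] = 447.6944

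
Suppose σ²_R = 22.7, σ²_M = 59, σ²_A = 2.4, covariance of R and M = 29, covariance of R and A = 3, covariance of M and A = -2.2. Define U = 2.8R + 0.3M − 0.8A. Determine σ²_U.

σ²_U = 221.15

σ²_U = a²·σ²_R + b²·σ²_M + c²·σ²_A + 2ab·covariance of R and M + 2ac·covariance of R and A + 2bc·covariance of M and A, with a = 2.8, b = 0.3, c = -0.8.
= 177.968 + 5.31 + 1.536 + 48.72 + (-13.44) + 1.056
= 221.15.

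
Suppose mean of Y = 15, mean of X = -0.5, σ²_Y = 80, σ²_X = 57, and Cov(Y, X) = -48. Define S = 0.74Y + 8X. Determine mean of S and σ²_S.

mean of S = 0.74·mean of Y + 8·mean of X = 0.74·15 + 8·(-0.5) = 7.1.
σ²_S = a²·σ²_Y + b²·σ²_X + 2ab·Cov(Y, X) with a = 0.74, b = 8.
= 0.74²·80 + 8²·57 + 2·0.74·8·(-48)
= 43.808 + 3648 + (-568.32) = 3123.488.

mean of S = 7.1, σ²_S = 3123.488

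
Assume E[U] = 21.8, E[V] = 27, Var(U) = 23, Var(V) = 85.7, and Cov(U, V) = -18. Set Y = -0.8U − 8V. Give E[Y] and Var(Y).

E[Y] = -233.44, Var(Y) = 5269.12

E[Y] = (-0.8)·E[U] + (-8)·E[V] = (-0.8)·21.8 + (-8)·27 = -233.44.
Var(Y) = a²·Var(U) + b²·Var(V) + 2ab·Cov(U, V) with a = -0.8, b = -8.
= (-0.8)²·23 + (-8)²·85.7 + 2·(-0.8)·(-8)·(-18)
= 14.72 + 5484.8 + (-230.4) = 5269.12.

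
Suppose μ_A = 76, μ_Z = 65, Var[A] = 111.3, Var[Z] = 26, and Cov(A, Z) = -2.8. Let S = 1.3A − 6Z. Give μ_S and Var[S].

μ_S = -291.2, Var[S] = 1167.777

μ_S = 1.3·μ_A + (-6)·μ_Z = 1.3·76 + (-6)·65 = -291.2.
Var[S] = a²·Var[A] + b²·Var[Z] + 2ab·Cov(A, Z) with a = 1.3, b = -6.
= 1.3²·111.3 + (-6)²·26 + 2·1.3·(-6)·(-2.8)
= 188.097 + 936 + 43.68 = 1167.777.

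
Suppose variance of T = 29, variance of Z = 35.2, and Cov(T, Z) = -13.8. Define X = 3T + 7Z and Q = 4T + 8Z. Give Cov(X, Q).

By bilinearity, Cov(X, Q) = ac·variance of T + bd·variance of Z + (ad+bc)·Cov(T, Z), with a=3, b=7, c=4, d=8.
ac·variance of T = 3·4·29 = 348
bd·variance of Z = 7·8·35.2 = 1971.2
(ad+bc)·Cov(T, Z) = (52)·(-13.8) = -717.6
Cov(X, Q) = 348 + 1971.2 + (-717.6) = 1601.6.

Cov(X, Q) = 1601.6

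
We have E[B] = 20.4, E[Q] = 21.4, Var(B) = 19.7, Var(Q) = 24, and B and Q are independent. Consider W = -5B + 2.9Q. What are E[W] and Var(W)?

E[W] = -39.94, Var(W) = 694.34

E[W] = (-5)·E[B] + 2.9·E[Q] = (-5)·20.4 + 2.9·21.4 = -39.94.
Var(W) = a²·Var(B) + b²·Var(Q) + 2ab·covariance of B and Q with a = -5, b = 2.9.
Independence gives covariance of B and Q = 0.
= (-5)²·19.7 + 2.9²·24 + 2·(-5)·2.9·0
= 492.5 + 201.84 + 0 = 694.34.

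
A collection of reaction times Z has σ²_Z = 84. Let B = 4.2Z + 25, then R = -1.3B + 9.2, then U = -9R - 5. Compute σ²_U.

σ²_U = 202838.1264

σ²_B = 4.2²·84 = 1481.76.
σ²_R = (-1.3)²·1481.76 = 2504.1744.
σ²_U = (-9)²·2504.1744 = 202838.1264.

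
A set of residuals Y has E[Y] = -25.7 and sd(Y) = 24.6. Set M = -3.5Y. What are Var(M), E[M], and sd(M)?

Var(M) = 7413.21, E[M] = 89.95, sd(M) = 86.1

M = -3.5Y is linear with a = -3.5, b = 0.
Var(Y) = 24.6² = 605.16.
Var(M) = a²·Var(Y) = (-3.5)²·605.16 = 7413.21.
E[M] = a·E[Y] + b = (-3.5)·(-25.7) = 89.95.
sd(M) = |a|·sd(Y) = |-3.5|·24.6 = 86.1.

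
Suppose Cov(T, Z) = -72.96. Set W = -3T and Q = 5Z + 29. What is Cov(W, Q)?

Cov(W, Q) = 1094.4

Cov(W, Q) = a·c·Cov(T, Z) = (-3)·5·(-72.96) = 1094.4. Additive constants drop out.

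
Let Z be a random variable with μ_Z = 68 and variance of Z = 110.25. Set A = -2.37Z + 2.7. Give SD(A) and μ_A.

SD(A) = 24.885, μ_A = -158.46

A = -2.37Z + 2.7 is linear with a = -2.37, b = 2.7.
SD(Z) = √110.25 = 10.5.
SD(A) = |a|·SD(Z) = |-2.37|·10.5 = 24.885.
μ_A = a·μ_Z + b = (-2.37)·68 + 2.7 = -158.46.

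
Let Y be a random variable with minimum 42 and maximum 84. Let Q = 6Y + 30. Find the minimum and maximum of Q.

min(Q) = 282, max(Q) = 534

a = 6 > 0, so min(Q) = a·min(Y)+b = 6·42 + 30 = 282 and max(Q) = 6·84 + 30 = 534.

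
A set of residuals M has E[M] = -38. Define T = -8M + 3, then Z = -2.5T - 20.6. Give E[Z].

E[Z] = -788.1

E[T] = (-8)·(-38) + 3 = 307.
E[Z] = (-2.5)·307 + (-20.6) = -788.1.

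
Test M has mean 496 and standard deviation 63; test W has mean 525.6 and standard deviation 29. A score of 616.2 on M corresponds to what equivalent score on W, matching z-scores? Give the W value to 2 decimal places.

z = (616.2 − 496)/63 ≈ 1.9079.
W = 525.6 + z·29 = 525.6 + (616.2 − 496)·29/63 ≈ 580.93.

W = 580.93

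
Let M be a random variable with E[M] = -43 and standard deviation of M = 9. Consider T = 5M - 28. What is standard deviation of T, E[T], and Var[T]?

T = 5M - 28 is linear with a = 5, b = -28.
standard deviation of T = |a|·standard deviation of M = |5|·9 = 45.
E[T] = a·E[M] + b = 5·(-43) + (-28) = -243.
Var[M] = 9² = 81.
Var[T] = a²·Var[M] = 5²·81 = 2025 (the additive constant -28 does not affect variance).

standard deviation of T = 45, E[T] = -243, Var[T] = 2025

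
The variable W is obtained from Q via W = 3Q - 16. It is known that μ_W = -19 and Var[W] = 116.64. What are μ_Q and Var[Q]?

From W = 3Q - 16: μ_W = a·μ_Q + b, so μ_Q = (μ_W − b)/a = (-19 − (-16))/3 = -1.
Var[W] = a²·Var[Q], so Var[Q] = 116.64/3² = 12.96.

μ_Q = -1, Var[Q] = 12.96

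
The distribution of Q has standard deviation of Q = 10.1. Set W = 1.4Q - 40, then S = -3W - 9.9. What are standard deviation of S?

standard deviation of W = |1.4|·10.1 = 14.14.
standard deviation of S = |-3|·14.14 = 42.42.

standard deviation of S = 42.42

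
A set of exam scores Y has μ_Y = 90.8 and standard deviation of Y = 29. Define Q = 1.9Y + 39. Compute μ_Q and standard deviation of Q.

Q = 1.9Y + 39 is linear with a = 1.9, b = 39.
μ_Q = a·μ_Y + b = 1.9·90.8 + 39 = 211.52.
standard deviation of Q = |a|·standard deviation of Y = |1.9|·29 = 55.1.

μ_Q = 211.52, standard deviation of Q = 55.1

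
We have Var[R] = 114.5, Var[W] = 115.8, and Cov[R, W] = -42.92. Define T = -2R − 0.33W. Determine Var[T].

Var[T] = 413.95622

Var[T] = a²·Var[R] + b²·Var[W] + 2ab·Cov[R, W] with a = -2, b = -0.33.
= (-2)²·114.5 + (-0.33)²·115.8 + 2·(-2)·(-0.33)·(-42.92)
= 458 + 12.61062 + (-56.6544) = 413.95622.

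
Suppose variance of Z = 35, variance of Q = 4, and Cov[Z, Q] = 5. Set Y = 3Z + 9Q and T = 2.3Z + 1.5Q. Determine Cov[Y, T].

Cov[Y, T] = 421.5

By bilinearity, Cov[Y, T] = ac·variance of Z + bd·variance of Q + (ad+bc)·Cov[Z, Q], with a=3, b=9, c=2.3, d=1.5.
ac·variance of Z = 3·2.3·35 = 241.5
bd·variance of Q = 9·1.5·4 = 54
(ad+bc)·Cov[Z, Q] = (25.2)·5 = 126
Cov[Y, T] = 241.5 + 54 + 126 = 421.5.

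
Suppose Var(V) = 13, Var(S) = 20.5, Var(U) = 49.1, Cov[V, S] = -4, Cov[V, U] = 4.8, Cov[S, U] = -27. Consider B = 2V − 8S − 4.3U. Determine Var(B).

Var(B) = 459.699

Var(B) = a²·Var(V) + b²·Var(S) + c²·Var(U) + 2ab·Cov[V, S] + 2ac·Cov[V, U] + 2bc·Cov[S, U], with a = 2, b = -8, c = -4.3.
= 52 + 1312 + 907.859 + 128 + (-82.56) + (-1857.6)
= 459.699.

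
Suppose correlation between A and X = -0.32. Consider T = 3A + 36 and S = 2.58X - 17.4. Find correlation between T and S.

Linear rescalings preserve correlation up to sign; here the slopes 3 and 2.58 have the same sign, so correlation between T and S = correlation between A and X = -0.32.

correlation between T and S = -0.32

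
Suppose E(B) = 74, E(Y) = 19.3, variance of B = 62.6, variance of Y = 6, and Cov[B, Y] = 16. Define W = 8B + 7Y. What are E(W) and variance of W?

E(W) = 8·E(B) + 7·E(Y) = 8·74 + 7·19.3 = 727.1.
variance of W = a²·variance of B + b²·variance of Y + 2ab·Cov[B, Y] with a = 8, b = 7.
= 8²·62.6 + 7²·6 + 2·8·7·16
= 4006.4 + 294 + 1792 = 6092.4.

E(W) = 727.1, variance of W = 6092.4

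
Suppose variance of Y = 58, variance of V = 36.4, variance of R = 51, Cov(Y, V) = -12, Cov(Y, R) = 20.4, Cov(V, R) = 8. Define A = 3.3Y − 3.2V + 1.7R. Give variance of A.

variance of A = a²·variance of Y + b²·variance of V + c²·variance of R + 2ab·Cov(Y, V) + 2ac·Cov(Y, R) + 2bc·Cov(V, R), with a = 3.3, b = -3.2, c = 1.7.
= 631.62 + 372.736 + 147.39 + 253.44 + 228.888 + (-87.04)
= 1547.034.

variance of A = 1547.034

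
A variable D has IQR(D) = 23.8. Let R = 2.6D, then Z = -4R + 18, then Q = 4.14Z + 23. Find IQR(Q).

IQR(R) = |2.6|·23.8 = 61.88.
IQR(Z) = |-4|·61.88 = 247.52.
IQR(Q) = |4.14|·247.52 = 1024.7328.

IQR(Q) = 1024.7328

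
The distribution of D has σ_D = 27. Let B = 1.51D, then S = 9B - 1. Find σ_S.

σ_B = |1.51|·27 = 40.77.
σ_S = |9|·40.77 = 366.93.

σ_S = 366.93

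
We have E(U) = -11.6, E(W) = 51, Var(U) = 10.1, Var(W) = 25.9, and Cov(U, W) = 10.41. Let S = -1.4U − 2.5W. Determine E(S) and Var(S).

E(S) = (-1.4)·E(U) + (-2.5)·E(W) = (-1.4)·(-11.6) + (-2.5)·51 = -111.26.
Var(S) = a²·Var(U) + b²·Var(W) + 2ab·Cov(U, W) with a = -1.4, b = -2.5.
= (-1.4)²·10.1 + (-2.5)²·25.9 + 2·(-1.4)·(-2.5)·10.41
= 19.796 + 161.875 + 72.87 = 254.541.

E(S) = -111.26, Var(S) = 254.541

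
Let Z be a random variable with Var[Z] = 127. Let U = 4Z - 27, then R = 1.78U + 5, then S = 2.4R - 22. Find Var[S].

Var[S] = 37083.967488

Var[U] = 4²·127 = 2032.
Var[R] = 1.78²·2032 = 6438.1888.
Var[S] = 2.4²·6438.1888 = 37083.967488.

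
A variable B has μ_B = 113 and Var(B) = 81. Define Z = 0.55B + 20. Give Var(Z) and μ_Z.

Var(Z) = 24.5025, μ_Z = 82.15

Z = 0.55B + 20 is linear with a = 0.55, b = 20.
Var(Z) = a²·Var(B) = 0.55²·81 = 24.5025 (the additive constant 20 does not affect variance).
μ_Z = a·μ_B + b = 0.55·113 + 20 = 82.15.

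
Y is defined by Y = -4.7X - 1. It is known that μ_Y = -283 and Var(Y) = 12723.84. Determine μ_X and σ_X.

μ_X = 60, σ_X = 24

From Y = -4.7X - 1: μ_Y = a·μ_X + b, so μ_X = (μ_Y − b)/a = (-283 − (-1))/(-4.7) = 60.
σ_Y = √12723.84 = 112.8.
σ_Y = |a|·σ_X, so σ_X = 112.8/|-4.7| = 24.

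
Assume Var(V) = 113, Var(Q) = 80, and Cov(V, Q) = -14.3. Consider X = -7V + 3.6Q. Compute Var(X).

Var(X) = a²·Var(V) + b²·Var(Q) + 2ab·Cov(V, Q) with a = -7, b = 3.6.
= (-7)²·113 + 3.6²·80 + 2·(-7)·3.6·(-14.3)
= 5537 + 1036.8 + 720.72 = 7294.52.

Var(X) = 7294.52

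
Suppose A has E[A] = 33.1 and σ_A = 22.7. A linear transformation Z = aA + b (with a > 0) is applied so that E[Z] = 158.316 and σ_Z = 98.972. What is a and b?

a = 4.36, b = 14

σ_Z = a·σ_A (a > 0), so a = 98.972/22.7 = 4.36.
E[Z] = a·E[A] + b, so b = 158.316 − 4.36·33.1 = 14.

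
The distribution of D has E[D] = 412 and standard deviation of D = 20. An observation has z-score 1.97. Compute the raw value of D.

D = 451.4

D = E[D] + z·standard deviation of D = 412 + 1.97·20 = 451.4.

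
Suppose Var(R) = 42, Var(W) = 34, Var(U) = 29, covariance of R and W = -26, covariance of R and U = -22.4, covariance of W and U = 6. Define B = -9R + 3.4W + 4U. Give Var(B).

Var(B) = 7626.24

Var(B) = a²·Var(R) + b²·Var(W) + c²·Var(U) + 2ab·covariance of R and W + 2ac·covariance of R and U + 2bc·covariance of W and U, with a = -9, b = 3.4, c = 4.
= 3402 + 393.04 + 464 + 1591.2 + 1612.8 + 163.2
= 7626.24.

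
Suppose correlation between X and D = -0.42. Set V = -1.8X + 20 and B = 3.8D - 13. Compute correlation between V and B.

correlation between V and B = 0.42

Linear rescalings preserve |correlation|; the slopes -1.8 and 3.8 have opposite signs, so the correlation flips sign: correlation between V and B = −correlation between X and D = 0.42.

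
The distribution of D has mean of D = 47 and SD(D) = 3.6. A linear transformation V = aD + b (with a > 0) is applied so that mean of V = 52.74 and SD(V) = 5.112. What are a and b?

SD(V) = a·SD(D) (a > 0), so a = 5.112/3.6 = 1.42.
mean of V = a·mean of D + b, so b = 52.74 − 1.42·47 = -14.

a = 1.42, b = -14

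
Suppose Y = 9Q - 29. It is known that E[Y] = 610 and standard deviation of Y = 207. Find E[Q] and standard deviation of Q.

From Y = 9Q - 29: E[Y] = a·E[Q] + b, so E[Q] = (E[Y] − b)/a = (610 − (-29))/9 = 71.
standard deviation of Y = |a|·standard deviation of Q, so standard deviation of Q = 207/|9| = 23.

E[Q] = 71, standard deviation of Q = 23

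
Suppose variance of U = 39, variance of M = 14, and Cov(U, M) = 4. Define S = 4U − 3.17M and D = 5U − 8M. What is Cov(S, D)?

By bilinearity, Cov(S, D) = ac·variance of U + bd·variance of M + (ad+bc)·Cov(U, M), with a=4, b=-3.17, c=5, d=-8.
ac·variance of U = 4·5·39 = 780
bd·variance of M = (-3.17)·(-8)·14 = 355.04
(ad+bc)·Cov(U, M) = (-47.85)·4 = -191.4
Cov(S, D) = 780 + 355.04 + (-191.4) = 943.64.

Cov(S, D) = 943.64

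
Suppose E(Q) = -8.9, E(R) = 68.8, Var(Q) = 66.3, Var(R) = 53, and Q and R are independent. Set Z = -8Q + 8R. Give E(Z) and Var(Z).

E(Z) = (-8)·E(Q) + 8·E(R) = (-8)·(-8.9) + 8·68.8 = 621.6.
Var(Z) = a²·Var(Q) + b²·Var(R) + 2ab·covariance of Q and R with a = -8, b = 8.
Independence gives covariance of Q and R = 0.
= (-8)²·66.3 + 8²·53 + 2·(-8)·8·0
= 4243.2 + 3392 + 0 = 7635.2.

E(Z) = 621.6, Var(Z) = 7635.2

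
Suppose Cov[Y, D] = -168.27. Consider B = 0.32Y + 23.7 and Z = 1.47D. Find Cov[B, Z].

Cov[B, Z] = -79.154208

Cov[B, Z] = a·c·Cov[Y, D] = 0.32·1.47·(-168.27) = -79.154208. Additive constants drop out.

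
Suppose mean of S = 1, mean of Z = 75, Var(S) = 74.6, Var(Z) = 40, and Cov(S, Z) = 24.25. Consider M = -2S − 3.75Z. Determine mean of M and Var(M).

mean of M = (-2)·mean of S + (-3.75)·mean of Z = (-2)·1 + (-3.75)·75 = -283.25.
Var(M) = a²·Var(S) + b²·Var(Z) + 2ab·Cov(S, Z) with a = -2, b = -3.75.
= (-2)²·74.6 + (-3.75)²·40 + 2·(-2)·(-3.75)·24.25
= 298.4 + 562.5 + 363.75 = 1224.65.

mean of M = -283.25, Var(M) = 1224.65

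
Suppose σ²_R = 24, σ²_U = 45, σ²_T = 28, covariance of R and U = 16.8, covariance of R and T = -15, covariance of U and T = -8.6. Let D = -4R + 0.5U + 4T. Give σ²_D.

σ²_D = 1221.65

σ²_D = a²·σ²_R + b²·σ²_U + c²·σ²_T + 2ab·covariance of R and U + 2ac·covariance of R and T + 2bc·covariance of U and T, with a = -4, b = 0.5, c = 4.
= 384 + 11.25 + 448 + (-67.2) + 480 + (-34.4)
= 1221.65.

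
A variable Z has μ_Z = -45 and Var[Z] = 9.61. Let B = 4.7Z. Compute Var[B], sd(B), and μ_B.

B = 4.7Z is linear with a = 4.7, b = 0.
Var[B] = a²·Var[Z] = 4.7²·9.61 = 212.2849.
sd(Z) = √9.61 = 3.1.
sd(B) = |a|·sd(Z) = |4.7|·3.1 = 14.57.
μ_B = a·μ_Z + b = 4.7·(-45) = -211.5.

Var[B] = 212.2849, sd(B) = 14.57, μ_B = -211.5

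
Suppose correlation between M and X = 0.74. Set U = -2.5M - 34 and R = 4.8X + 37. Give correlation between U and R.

Linear rescalings preserve |correlation|; the slopes -2.5 and 4.8 have opposite signs, so the correlation flips sign: correlation between U and R = −correlation between M and X = -0.74.

correlation between U and R = -0.74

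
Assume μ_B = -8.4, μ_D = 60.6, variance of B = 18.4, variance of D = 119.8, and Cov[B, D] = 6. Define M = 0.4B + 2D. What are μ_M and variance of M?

μ_M = 117.84, variance of M = 491.744

μ_M = 0.4·μ_B + 2·μ_D = 0.4·(-8.4) + 2·60.6 = 117.84.
variance of M = a²·variance of B + b²·variance of D + 2ab·Cov[B, D] with a = 0.4, b = 2.
= 0.4²·18.4 + 2²·119.8 + 2·0.4·2·6
= 2.944 + 479.2 + 9.6 = 491.744.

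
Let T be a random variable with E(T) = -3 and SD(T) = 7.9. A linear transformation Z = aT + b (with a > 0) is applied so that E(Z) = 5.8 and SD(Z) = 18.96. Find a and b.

a = 2.4, b = 13

SD(Z) = a·SD(T) (a > 0), so a = 18.96/7.9 = 2.4.
E(Z) = a·E(T) + b, so b = 5.8 − 2.4·(-3) = 13.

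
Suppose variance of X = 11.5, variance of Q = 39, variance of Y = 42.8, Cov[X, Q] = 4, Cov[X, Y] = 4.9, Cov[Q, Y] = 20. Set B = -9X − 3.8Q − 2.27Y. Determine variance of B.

variance of B = a²·variance of X + b²·variance of Q + c²·variance of Y + 2ab·Cov[X, Q] + 2ac·Cov[X, Y] + 2bc·Cov[Q, Y], with a = -9, b = -3.8, c = -2.27.
= 931.5 + 563.16 + 220.54412 + 273.6 + 200.214 + 345.04
= 2534.05812.

variance of B = 2534.05812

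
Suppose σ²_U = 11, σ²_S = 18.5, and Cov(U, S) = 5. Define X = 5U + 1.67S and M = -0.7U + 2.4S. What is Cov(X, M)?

Cov(X, M) = 89.803

By bilinearity, Cov(X, M) = ac·σ²_U + bd·σ²_S + (ad+bc)·Cov(U, S), with a=5, b=1.67, c=-0.7, d=2.4.
ac·σ²_U = 5·(-0.7)·11 = -38.5
bd·σ²_S = 1.67·2.4·18.5 = 74.148
(ad+bc)·Cov(U, S) = (10.831)·5 = 54.155
Cov(X, M) = -38.5 + 74.148 + 54.155 = 89.803.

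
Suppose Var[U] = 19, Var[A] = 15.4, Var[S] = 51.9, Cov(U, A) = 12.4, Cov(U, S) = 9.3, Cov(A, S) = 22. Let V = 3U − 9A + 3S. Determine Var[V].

Var[V] = 195.3

Var[V] = a²·Var[U] + b²·Var[A] + c²·Var[S] + 2ab·Cov(U, A) + 2ac·Cov(U, S) + 2bc·Cov(A, S), with a = 3, b = -9, c = 3.
= 171 + 1247.4 + 467.1 + (-669.6) + 167.4 + (-1188)
= 195.3.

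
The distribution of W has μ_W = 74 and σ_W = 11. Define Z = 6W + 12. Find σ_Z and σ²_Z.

Z = 6W + 12 is linear with a = 6, b = 12.
σ_Z = |a|·σ_W = |6|·11 = 66.
σ²_W = 11² = 121.
σ²_Z = a²·σ²_W = 6²·121 = 4356 (the additive constant 12 does not affect variance).

σ_Z = 66, σ²_Z = 4356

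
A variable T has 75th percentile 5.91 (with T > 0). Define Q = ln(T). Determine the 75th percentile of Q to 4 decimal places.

ln(T) is increasing, so P_{75}(Q) = g(P_{75}(T)) ≈ 1.7766.

75th percentile of Q = 1.7766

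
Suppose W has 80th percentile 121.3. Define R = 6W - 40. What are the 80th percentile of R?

Since a = 6 > 0 the transformation is increasing, so the 80th percentile of R = a·(P_{80} of W) + b = 6·121.3 + (-40) = 687.8.

80th percentile of R = 687.8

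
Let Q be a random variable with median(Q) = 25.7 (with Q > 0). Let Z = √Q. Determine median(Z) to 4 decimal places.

√Q is monotone on this domain, so median(Z) = √(25.7) ≈ 5.0695.

median(Z) = 5.0695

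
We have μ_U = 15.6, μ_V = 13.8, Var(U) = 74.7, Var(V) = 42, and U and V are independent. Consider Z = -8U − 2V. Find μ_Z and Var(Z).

μ_Z = (-8)·μ_U + (-2)·μ_V = (-8)·15.6 + (-2)·13.8 = -152.4.
Var(Z) = a²·Var(U) + b²·Var(V) + 2ab·Cov[U, V] with a = -8, b = -2.
Independence gives Cov[U, V] = 0.
= (-8)²·74.7 + (-2)²·42 + 2·(-8)·(-2)·0
= 4780.8 + 168 + 0 = 4948.8.

μ_Z = -152.4, Var(Z) = 4948.8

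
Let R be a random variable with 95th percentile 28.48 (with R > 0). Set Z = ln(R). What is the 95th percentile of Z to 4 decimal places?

ln(R) is increasing, so P_{95}(Z) = g(P_{95}(R)) ≈ 3.3492.

95th percentile of Z = 3.3492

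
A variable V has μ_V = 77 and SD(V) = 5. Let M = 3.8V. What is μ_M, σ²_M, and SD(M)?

μ_M = 292.6, σ²_M = 361, SD(M) = 19

M = 3.8V is linear with a = 3.8, b = 0.
μ_M = a·μ_V + b = 3.8·77 = 292.6.
σ²_V = 5² = 25.
σ²_M = a²·σ²_V = 3.8²·25 = 361.
SD(M) = |a|·SD(V) = |3.8|·5 = 19.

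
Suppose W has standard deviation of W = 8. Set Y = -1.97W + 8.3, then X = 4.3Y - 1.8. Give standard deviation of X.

standard deviation of Y = |-1.97|·8 = 15.76.
standard deviation of X = |4.3|·15.76 = 67.768.

standard deviation of X = 67.768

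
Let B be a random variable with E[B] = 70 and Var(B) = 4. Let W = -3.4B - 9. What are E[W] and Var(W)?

W = -3.4B - 9 is linear with a = -3.4, b = -9.
E[W] = a·E[B] + b = (-3.4)·70 + (-9) = -247.
Var(W) = a²·Var(B) = (-3.4)²·4 = 46.24 (the additive constant -9 does not affect variance).

E[W] = -247, Var(W) = 46.24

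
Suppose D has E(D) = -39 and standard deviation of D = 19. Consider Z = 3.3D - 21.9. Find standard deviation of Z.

standard deviation of Z = 62.7

Z = 3.3D - 21.9 is linear with a = 3.3, b = -21.9.
standard deviation of Z = |a|·standard deviation of D = |3.3|·19 = 62.7.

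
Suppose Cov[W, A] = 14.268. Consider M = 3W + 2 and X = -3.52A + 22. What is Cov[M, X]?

Cov[M, X] = a·c·Cov[W, A] = 3·(-3.52)·14.268 = -150.67008. Additive constants drop out.

Cov[M, X] = -150.67008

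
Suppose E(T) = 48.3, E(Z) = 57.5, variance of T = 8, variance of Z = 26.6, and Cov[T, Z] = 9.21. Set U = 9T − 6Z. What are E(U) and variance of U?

E(U) = 89.7, variance of U = 610.92

E(U) = 9·E(T) + (-6)·E(Z) = 9·48.3 + (-6)·57.5 = 89.7.
variance of U = a²·variance of T + b²·variance of Z + 2ab·Cov[T, Z] with a = 9, b = -6.
= 9²·8 + (-6)²·26.6 + 2·9·(-6)·9.21
= 648 + 957.6 + (-994.68) = 610.92.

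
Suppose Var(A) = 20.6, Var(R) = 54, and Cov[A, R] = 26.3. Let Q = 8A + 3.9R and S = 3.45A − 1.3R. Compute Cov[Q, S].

Cov[Q, S] = 375.1265

By bilinearity, Cov[Q, S] = ac·Var(A) + bd·Var(R) + (ad+bc)·Cov[A, R], with a=8, b=3.9, c=3.45, d=-1.3.
ac·Var(A) = 8·3.45·20.6 = 568.56
bd·Var(R) = 3.9·(-1.3)·54 = -273.78
(ad+bc)·Cov[A, R] = (3.055)·26.3 = 80.3465
Cov[Q, S] = 568.56 + (-273.78) + 80.3465 = 375.1265.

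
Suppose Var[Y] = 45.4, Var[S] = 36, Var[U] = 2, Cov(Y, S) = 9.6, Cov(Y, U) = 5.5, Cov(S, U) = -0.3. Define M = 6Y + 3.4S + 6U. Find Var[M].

Var[M] = a²·Var[Y] + b²·Var[S] + c²·Var[U] + 2ab·Cov(Y, S) + 2ac·Cov(Y, U) + 2bc·Cov(S, U), with a = 6, b = 3.4, c = 6.
= 1634.4 + 416.16 + 72 + 391.68 + 396 + (-12.24)
= 2898.

Var[M] = 2898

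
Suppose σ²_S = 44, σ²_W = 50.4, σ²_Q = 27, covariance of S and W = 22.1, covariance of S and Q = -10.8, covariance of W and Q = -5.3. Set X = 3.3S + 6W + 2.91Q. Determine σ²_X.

σ²_X = a²·σ²_S + b²·σ²_W + c²·σ²_Q + 2ab·covariance of S and W + 2ac·covariance of S and Q + 2bc·covariance of W and Q, with a = 3.3, b = 6, c = 2.91.
= 479.16 + 1814.4 + 228.6387 + 875.16 + (-207.4248) + (-185.076)
= 3004.8579.

σ²_X = 3004.8579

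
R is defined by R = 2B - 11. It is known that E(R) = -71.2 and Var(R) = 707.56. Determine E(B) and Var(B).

From R = 2B - 11: E(R) = a·E(B) + b, so E(B) = (E(R) − b)/a = (-71.2 − (-11))/2 = -30.1.
Var(R) = a²·Var(B), so Var(B) = 707.56/2² = 176.89.

E(B) = -30.1, Var(B) = 176.89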